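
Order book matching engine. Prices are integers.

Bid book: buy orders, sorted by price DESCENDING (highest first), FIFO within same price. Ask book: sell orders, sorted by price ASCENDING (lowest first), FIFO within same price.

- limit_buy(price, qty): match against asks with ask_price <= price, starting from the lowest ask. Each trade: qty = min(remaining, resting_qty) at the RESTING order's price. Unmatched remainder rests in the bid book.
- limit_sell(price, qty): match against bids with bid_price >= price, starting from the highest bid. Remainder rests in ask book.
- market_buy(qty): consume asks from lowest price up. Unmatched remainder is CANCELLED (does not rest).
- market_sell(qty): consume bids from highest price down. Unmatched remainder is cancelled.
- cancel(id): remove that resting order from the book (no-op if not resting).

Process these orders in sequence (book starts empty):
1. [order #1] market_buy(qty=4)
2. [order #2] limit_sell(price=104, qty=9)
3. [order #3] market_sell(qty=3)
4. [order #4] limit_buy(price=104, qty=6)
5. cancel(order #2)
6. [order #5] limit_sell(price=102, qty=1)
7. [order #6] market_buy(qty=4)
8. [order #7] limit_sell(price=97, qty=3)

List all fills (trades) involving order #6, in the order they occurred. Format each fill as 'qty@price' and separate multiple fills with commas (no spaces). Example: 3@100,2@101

After op 1 [order #1] market_buy(qty=4): fills=none; bids=[-] asks=[-]
After op 2 [order #2] limit_sell(price=104, qty=9): fills=none; bids=[-] asks=[#2:9@104]
After op 3 [order #3] market_sell(qty=3): fills=none; bids=[-] asks=[#2:9@104]
After op 4 [order #4] limit_buy(price=104, qty=6): fills=#4x#2:6@104; bids=[-] asks=[#2:3@104]
After op 5 cancel(order #2): fills=none; bids=[-] asks=[-]
After op 6 [order #5] limit_sell(price=102, qty=1): fills=none; bids=[-] asks=[#5:1@102]
After op 7 [order #6] market_buy(qty=4): fills=#6x#5:1@102; bids=[-] asks=[-]
After op 8 [order #7] limit_sell(price=97, qty=3): fills=none; bids=[-] asks=[#7:3@97]

Answer: 1@102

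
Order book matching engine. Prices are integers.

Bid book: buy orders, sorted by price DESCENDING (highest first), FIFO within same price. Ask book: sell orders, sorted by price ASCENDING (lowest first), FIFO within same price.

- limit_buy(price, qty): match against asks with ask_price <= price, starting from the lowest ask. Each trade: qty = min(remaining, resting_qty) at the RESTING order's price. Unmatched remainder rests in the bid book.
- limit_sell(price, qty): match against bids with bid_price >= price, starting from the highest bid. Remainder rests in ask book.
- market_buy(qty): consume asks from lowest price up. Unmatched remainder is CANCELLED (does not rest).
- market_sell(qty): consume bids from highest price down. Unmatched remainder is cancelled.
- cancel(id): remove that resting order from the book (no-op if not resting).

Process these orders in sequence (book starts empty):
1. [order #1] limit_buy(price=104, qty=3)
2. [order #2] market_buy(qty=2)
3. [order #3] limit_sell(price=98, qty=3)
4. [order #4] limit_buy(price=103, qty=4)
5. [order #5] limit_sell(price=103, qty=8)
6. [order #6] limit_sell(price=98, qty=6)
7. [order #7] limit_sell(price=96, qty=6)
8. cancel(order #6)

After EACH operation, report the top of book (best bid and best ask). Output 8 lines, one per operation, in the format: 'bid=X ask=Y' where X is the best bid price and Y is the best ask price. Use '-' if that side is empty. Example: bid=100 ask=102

After op 1 [order #1] limit_buy(price=104, qty=3): fills=none; bids=[#1:3@104] asks=[-]
After op 2 [order #2] market_buy(qty=2): fills=none; bids=[#1:3@104] asks=[-]
After op 3 [order #3] limit_sell(price=98, qty=3): fills=#1x#3:3@104; bids=[-] asks=[-]
After op 4 [order #4] limit_buy(price=103, qty=4): fills=none; bids=[#4:4@103] asks=[-]
After op 5 [order #5] limit_sell(price=103, qty=8): fills=#4x#5:4@103; bids=[-] asks=[#5:4@103]
After op 6 [order #6] limit_sell(price=98, qty=6): fills=none; bids=[-] asks=[#6:6@98 #5:4@103]
After op 7 [order #7] limit_sell(price=96, qty=6): fills=none; bids=[-] asks=[#7:6@96 #6:6@98 #5:4@103]
After op 8 cancel(order #6): fills=none; bids=[-] asks=[#7:6@96 #5:4@103]

Answer: bid=104 ask=-
bid=104 ask=-
bid=- ask=-
bid=103 ask=-
bid=- ask=103
bid=- ask=98
bid=- ask=96
bid=- ask=96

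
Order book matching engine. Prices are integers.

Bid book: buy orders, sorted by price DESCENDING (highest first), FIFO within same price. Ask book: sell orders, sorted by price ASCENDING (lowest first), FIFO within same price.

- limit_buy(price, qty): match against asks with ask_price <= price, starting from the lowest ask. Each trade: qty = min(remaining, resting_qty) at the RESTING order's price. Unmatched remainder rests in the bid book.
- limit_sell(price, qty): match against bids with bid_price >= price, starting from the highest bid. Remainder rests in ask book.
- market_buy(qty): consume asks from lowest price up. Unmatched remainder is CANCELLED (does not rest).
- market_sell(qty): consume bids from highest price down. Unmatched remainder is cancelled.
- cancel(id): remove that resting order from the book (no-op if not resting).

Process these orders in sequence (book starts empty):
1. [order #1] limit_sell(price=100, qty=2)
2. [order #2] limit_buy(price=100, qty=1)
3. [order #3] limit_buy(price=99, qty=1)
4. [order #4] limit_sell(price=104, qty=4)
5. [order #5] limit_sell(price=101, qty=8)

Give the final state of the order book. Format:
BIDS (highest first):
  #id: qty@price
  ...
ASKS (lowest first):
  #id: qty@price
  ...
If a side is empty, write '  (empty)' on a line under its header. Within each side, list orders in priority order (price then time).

Answer: BIDS (highest first):
  #3: 1@99
ASKS (lowest first):
  #1: 1@100
  #5: 8@101
  #4: 4@104

Derivation:
After op 1 [order #1] limit_sell(price=100, qty=2): fills=none; bids=[-] asks=[#1:2@100]
After op 2 [order #2] limit_buy(price=100, qty=1): fills=#2x#1:1@100; bids=[-] asks=[#1:1@100]
After op 3 [order #3] limit_buy(price=99, qty=1): fills=none; bids=[#3:1@99] asks=[#1:1@100]
After op 4 [order #4] limit_sell(price=104, qty=4): fills=none; bids=[#3:1@99] asks=[#1:1@100 #4:4@104]
After op 5 [order #5] limit_sell(price=101, qty=8): fills=none; bids=[#3:1@99] asks=[#1:1@100 #5:8@101 #4:4@104]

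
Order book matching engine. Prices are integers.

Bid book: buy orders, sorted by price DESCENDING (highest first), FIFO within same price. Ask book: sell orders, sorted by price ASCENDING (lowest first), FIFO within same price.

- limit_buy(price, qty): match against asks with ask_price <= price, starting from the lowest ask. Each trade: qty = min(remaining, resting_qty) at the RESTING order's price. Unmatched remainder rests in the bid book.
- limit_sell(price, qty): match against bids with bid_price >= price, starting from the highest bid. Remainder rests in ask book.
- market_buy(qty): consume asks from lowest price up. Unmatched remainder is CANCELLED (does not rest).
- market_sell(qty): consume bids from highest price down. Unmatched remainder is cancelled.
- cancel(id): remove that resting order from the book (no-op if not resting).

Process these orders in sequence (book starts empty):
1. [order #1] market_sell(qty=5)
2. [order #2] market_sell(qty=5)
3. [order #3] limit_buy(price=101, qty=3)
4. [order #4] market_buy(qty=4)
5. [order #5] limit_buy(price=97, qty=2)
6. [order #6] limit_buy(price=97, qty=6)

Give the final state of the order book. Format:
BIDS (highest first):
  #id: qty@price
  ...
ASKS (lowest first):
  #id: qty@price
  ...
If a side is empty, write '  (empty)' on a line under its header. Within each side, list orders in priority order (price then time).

After op 1 [order #1] market_sell(qty=5): fills=none; bids=[-] asks=[-]
After op 2 [order #2] market_sell(qty=5): fills=none; bids=[-] asks=[-]
After op 3 [order #3] limit_buy(price=101, qty=3): fills=none; bids=[#3:3@101] asks=[-]
After op 4 [order #4] market_buy(qty=4): fills=none; bids=[#3:3@101] asks=[-]
After op 5 [order #5] limit_buy(price=97, qty=2): fills=none; bids=[#3:3@101 #5:2@97] asks=[-]
After op 6 [order #6] limit_buy(price=97, qty=6): fills=none; bids=[#3:3@101 #5:2@97 #6:6@97] asks=[-]

Answer: BIDS (highest first):
  #3: 3@101
  #5: 2@97
  #6: 6@97
ASKS (lowest first):
  (empty)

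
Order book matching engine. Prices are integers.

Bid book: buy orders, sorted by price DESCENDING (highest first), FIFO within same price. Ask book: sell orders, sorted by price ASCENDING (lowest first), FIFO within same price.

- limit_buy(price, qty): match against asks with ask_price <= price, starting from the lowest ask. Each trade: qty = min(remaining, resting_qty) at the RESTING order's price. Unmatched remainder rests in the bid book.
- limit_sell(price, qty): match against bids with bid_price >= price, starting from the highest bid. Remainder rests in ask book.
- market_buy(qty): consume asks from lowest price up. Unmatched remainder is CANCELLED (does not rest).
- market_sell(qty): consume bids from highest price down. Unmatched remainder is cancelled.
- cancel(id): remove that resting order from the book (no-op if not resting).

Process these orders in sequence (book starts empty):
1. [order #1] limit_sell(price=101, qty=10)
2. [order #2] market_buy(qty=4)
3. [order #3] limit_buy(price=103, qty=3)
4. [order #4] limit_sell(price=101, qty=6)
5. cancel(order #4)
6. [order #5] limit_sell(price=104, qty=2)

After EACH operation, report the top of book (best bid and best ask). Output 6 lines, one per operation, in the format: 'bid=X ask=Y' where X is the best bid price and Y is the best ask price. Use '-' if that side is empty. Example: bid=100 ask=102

After op 1 [order #1] limit_sell(price=101, qty=10): fills=none; bids=[-] asks=[#1:10@101]
After op 2 [order #2] market_buy(qty=4): fills=#2x#1:4@101; bids=[-] asks=[#1:6@101]
After op 3 [order #3] limit_buy(price=103, qty=3): fills=#3x#1:3@101; bids=[-] asks=[#1:3@101]
After op 4 [order #4] limit_sell(price=101, qty=6): fills=none; bids=[-] asks=[#1:3@101 #4:6@101]
After op 5 cancel(order #4): fills=none; bids=[-] asks=[#1:3@101]
After op 6 [order #5] limit_sell(price=104, qty=2): fills=none; bids=[-] asks=[#1:3@101 #5:2@104]

Answer: bid=- ask=101
bid=- ask=101
bid=- ask=101
bid=- ask=101
bid=- ask=101
bid=- ask=101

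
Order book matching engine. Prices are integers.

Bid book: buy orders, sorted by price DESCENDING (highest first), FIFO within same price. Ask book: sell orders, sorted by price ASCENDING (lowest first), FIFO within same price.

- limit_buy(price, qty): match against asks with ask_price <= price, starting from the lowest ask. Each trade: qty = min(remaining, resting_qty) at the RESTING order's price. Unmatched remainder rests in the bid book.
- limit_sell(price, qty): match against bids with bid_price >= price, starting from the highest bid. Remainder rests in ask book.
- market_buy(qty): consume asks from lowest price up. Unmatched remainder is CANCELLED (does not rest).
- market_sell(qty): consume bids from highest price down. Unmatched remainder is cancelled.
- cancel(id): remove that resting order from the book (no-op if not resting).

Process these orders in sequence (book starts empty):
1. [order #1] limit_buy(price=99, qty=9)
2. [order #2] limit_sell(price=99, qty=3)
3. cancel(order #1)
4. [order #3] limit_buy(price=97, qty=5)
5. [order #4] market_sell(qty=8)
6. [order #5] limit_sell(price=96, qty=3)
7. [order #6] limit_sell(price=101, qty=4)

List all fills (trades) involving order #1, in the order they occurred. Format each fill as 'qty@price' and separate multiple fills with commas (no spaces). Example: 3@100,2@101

Answer: 3@99

Derivation:
After op 1 [order #1] limit_buy(price=99, qty=9): fills=none; bids=[#1:9@99] asks=[-]
After op 2 [order #2] limit_sell(price=99, qty=3): fills=#1x#2:3@99; bids=[#1:6@99] asks=[-]
After op 3 cancel(order #1): fills=none; bids=[-] asks=[-]
After op 4 [order #3] limit_buy(price=97, qty=5): fills=none; bids=[#3:5@97] asks=[-]
After op 5 [order #4] market_sell(qty=8): fills=#3x#4:5@97; bids=[-] asks=[-]
After op 6 [order #5] limit_sell(price=96, qty=3): fills=none; bids=[-] asks=[#5:3@96]
After op 7 [order #6] limit_sell(price=101, qty=4): fills=none; bids=[-] asks=[#5:3@96 #6:4@101]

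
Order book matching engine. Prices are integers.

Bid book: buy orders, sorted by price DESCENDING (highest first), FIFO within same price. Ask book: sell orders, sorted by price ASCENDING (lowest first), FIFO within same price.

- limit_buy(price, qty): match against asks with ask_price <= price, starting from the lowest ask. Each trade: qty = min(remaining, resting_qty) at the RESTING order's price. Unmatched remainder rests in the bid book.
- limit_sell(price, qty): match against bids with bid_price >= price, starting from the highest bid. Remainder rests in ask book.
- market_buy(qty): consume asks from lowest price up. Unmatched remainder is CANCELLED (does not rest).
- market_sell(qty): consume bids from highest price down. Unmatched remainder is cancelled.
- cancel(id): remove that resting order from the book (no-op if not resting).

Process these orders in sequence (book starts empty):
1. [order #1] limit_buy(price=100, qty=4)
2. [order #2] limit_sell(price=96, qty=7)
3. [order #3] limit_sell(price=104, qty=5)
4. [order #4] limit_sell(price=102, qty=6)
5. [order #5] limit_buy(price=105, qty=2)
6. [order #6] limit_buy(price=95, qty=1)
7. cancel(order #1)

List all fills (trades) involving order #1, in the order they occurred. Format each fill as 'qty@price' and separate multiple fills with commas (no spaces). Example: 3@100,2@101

Answer: 4@100

Derivation:
After op 1 [order #1] limit_buy(price=100, qty=4): fills=none; bids=[#1:4@100] asks=[-]
After op 2 [order #2] limit_sell(price=96, qty=7): fills=#1x#2:4@100; bids=[-] asks=[#2:3@96]
After op 3 [order #3] limit_sell(price=104, qty=5): fills=none; bids=[-] asks=[#2:3@96 #3:5@104]
After op 4 [order #4] limit_sell(price=102, qty=6): fills=none; bids=[-] asks=[#2:3@96 #4:6@102 #3:5@104]
After op 5 [order #5] limit_buy(price=105, qty=2): fills=#5x#2:2@96; bids=[-] asks=[#2:1@96 #4:6@102 #3:5@104]
After op 6 [order #6] limit_buy(price=95, qty=1): fills=none; bids=[#6:1@95] asks=[#2:1@96 #4:6@102 #3:5@104]
After op 7 cancel(order #1): fills=none; bids=[#6:1@95] asks=[#2:1@96 #4:6@102 #3:5@104]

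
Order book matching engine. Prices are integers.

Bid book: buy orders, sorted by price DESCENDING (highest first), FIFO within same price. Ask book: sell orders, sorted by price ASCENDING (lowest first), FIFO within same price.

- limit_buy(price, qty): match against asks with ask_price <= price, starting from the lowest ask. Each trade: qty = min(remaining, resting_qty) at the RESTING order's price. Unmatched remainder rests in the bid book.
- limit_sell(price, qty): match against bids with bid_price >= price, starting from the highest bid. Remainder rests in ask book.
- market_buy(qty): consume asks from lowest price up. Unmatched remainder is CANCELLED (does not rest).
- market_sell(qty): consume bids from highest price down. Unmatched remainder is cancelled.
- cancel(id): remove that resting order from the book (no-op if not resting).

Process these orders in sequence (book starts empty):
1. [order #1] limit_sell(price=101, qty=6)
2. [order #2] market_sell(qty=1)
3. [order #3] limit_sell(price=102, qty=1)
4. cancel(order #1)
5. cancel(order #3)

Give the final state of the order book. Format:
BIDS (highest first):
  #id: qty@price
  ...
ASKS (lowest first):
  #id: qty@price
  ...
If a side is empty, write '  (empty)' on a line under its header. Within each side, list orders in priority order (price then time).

Answer: BIDS (highest first):
  (empty)
ASKS (lowest first):
  (empty)

Derivation:
After op 1 [order #1] limit_sell(price=101, qty=6): fills=none; bids=[-] asks=[#1:6@101]
After op 2 [order #2] market_sell(qty=1): fills=none; bids=[-] asks=[#1:6@101]
After op 3 [order #3] limit_sell(price=102, qty=1): fills=none; bids=[-] asks=[#1:6@101 #3:1@102]
After op 4 cancel(order #1): fills=none; bids=[-] asks=[#3:1@102]
After op 5 cancel(order #3): fills=none; bids=[-] asks=[-]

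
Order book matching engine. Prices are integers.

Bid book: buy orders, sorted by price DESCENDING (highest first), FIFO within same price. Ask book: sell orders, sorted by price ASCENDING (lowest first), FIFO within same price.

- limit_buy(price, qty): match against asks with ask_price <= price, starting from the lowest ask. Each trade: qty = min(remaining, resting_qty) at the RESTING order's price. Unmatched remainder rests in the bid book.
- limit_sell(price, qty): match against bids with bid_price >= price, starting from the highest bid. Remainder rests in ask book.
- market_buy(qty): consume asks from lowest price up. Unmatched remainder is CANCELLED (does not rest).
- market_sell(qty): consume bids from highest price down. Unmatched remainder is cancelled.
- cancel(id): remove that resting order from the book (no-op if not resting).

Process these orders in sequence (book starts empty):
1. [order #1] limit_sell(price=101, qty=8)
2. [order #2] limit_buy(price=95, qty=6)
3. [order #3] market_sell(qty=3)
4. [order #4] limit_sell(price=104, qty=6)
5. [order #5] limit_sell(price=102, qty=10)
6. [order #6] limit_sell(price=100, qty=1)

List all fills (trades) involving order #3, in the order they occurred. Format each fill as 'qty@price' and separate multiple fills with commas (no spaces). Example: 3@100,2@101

After op 1 [order #1] limit_sell(price=101, qty=8): fills=none; bids=[-] asks=[#1:8@101]
After op 2 [order #2] limit_buy(price=95, qty=6): fills=none; bids=[#2:6@95] asks=[#1:8@101]
After op 3 [order #3] market_sell(qty=3): fills=#2x#3:3@95; bids=[#2:3@95] asks=[#1:8@101]
After op 4 [order #4] limit_sell(price=104, qty=6): fills=none; bids=[#2:3@95] asks=[#1:8@101 #4:6@104]
After op 5 [order #5] limit_sell(price=102, qty=10): fills=none; bids=[#2:3@95] asks=[#1:8@101 #5:10@102 #4:6@104]
After op 6 [order #6] limit_sell(price=100, qty=1): fills=none; bids=[#2:3@95] asks=[#6:1@100 #1:8@101 #5:10@102 #4:6@104]

Answer: 3@95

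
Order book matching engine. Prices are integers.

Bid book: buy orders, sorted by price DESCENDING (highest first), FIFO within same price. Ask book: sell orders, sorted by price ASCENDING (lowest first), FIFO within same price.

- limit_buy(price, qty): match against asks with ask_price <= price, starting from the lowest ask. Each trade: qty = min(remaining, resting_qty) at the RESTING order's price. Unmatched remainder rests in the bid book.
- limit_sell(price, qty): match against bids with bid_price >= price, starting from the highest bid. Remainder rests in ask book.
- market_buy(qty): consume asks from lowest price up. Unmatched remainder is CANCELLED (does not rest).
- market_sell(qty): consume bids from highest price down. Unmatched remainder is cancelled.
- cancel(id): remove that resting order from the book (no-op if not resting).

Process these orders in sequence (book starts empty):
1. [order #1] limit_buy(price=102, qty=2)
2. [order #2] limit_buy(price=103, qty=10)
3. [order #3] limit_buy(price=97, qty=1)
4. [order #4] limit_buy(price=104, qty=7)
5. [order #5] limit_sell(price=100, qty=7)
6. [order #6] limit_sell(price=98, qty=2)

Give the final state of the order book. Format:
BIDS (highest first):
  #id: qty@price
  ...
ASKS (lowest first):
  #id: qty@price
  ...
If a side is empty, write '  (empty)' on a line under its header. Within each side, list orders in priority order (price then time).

After op 1 [order #1] limit_buy(price=102, qty=2): fills=none; bids=[#1:2@102] asks=[-]
After op 2 [order #2] limit_buy(price=103, qty=10): fills=none; bids=[#2:10@103 #1:2@102] asks=[-]
After op 3 [order #3] limit_buy(price=97, qty=1): fills=none; bids=[#2:10@103 #1:2@102 #3:1@97] asks=[-]
After op 4 [order #4] limit_buy(price=104, qty=7): fills=none; bids=[#4:7@104 #2:10@103 #1:2@102 #3:1@97] asks=[-]
After op 5 [order #5] limit_sell(price=100, qty=7): fills=#4x#5:7@104; bids=[#2:10@103 #1:2@102 #3:1@97] asks=[-]
After op 6 [order #6] limit_sell(price=98, qty=2): fills=#2x#6:2@103; bids=[#2:8@103 #1:2@102 #3:1@97] asks=[-]

Answer: BIDS (highest first):
  #2: 8@103
  #1: 2@102
  #3: 1@97
ASKS (lowest first):
  (empty)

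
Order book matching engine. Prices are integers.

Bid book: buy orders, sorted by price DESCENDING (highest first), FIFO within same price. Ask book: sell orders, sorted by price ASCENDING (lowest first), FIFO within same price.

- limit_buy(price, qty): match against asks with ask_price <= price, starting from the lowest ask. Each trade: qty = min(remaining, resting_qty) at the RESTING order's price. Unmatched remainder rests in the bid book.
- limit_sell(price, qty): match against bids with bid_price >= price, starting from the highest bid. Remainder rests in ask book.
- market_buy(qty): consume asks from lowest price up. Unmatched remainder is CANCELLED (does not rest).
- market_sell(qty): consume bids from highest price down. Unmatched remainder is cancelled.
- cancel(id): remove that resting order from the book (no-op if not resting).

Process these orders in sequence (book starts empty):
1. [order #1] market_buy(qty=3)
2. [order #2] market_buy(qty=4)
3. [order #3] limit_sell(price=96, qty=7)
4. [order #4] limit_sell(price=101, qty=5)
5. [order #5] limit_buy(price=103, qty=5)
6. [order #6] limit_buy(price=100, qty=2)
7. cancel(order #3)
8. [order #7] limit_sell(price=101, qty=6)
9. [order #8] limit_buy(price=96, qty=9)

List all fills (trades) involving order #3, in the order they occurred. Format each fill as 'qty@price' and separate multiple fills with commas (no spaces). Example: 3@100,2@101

After op 1 [order #1] market_buy(qty=3): fills=none; bids=[-] asks=[-]
After op 2 [order #2] market_buy(qty=4): fills=none; bids=[-] asks=[-]
After op 3 [order #3] limit_sell(price=96, qty=7): fills=none; bids=[-] asks=[#3:7@96]
After op 4 [order #4] limit_sell(price=101, qty=5): fills=none; bids=[-] asks=[#3:7@96 #4:5@101]
After op 5 [order #5] limit_buy(price=103, qty=5): fills=#5x#3:5@96; bids=[-] asks=[#3:2@96 #4:5@101]
After op 6 [order #6] limit_buy(price=100, qty=2): fills=#6x#3:2@96; bids=[-] asks=[#4:5@101]
After op 7 cancel(order #3): fills=none; bids=[-] asks=[#4:5@101]
After op 8 [order #7] limit_sell(price=101, qty=6): fills=none; bids=[-] asks=[#4:5@101 #7:6@101]
After op 9 [order #8] limit_buy(price=96, qty=9): fills=none; bids=[#8:9@96] asks=[#4:5@101 #7:6@101]

Answer: 5@96,2@96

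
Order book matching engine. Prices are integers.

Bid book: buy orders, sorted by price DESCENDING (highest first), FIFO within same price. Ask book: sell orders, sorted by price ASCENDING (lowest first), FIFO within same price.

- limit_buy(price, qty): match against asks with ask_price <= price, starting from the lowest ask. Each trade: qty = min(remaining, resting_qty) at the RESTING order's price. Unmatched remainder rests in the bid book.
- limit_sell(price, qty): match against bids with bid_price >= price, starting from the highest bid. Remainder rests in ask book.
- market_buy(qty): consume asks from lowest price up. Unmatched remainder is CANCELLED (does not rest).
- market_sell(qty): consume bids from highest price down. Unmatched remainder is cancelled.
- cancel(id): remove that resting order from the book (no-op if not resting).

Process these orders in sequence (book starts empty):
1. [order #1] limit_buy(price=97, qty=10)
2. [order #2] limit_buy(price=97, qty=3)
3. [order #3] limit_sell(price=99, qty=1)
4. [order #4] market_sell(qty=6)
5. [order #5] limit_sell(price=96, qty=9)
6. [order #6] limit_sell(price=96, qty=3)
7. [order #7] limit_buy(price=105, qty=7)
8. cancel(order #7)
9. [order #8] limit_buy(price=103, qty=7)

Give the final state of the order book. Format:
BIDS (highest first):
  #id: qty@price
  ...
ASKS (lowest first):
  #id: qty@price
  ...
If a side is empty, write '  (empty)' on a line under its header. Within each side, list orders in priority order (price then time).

After op 1 [order #1] limit_buy(price=97, qty=10): fills=none; bids=[#1:10@97] asks=[-]
After op 2 [order #2] limit_buy(price=97, qty=3): fills=none; bids=[#1:10@97 #2:3@97] asks=[-]
After op 3 [order #3] limit_sell(price=99, qty=1): fills=none; bids=[#1:10@97 #2:3@97] asks=[#3:1@99]
After op 4 [order #4] market_sell(qty=6): fills=#1x#4:6@97; bids=[#1:4@97 #2:3@97] asks=[#3:1@99]
After op 5 [order #5] limit_sell(price=96, qty=9): fills=#1x#5:4@97 #2x#5:3@97; bids=[-] asks=[#5:2@96 #3:1@99]
After op 6 [order #6] limit_sell(price=96, qty=3): fills=none; bids=[-] asks=[#5:2@96 #6:3@96 #3:1@99]
After op 7 [order #7] limit_buy(price=105, qty=7): fills=#7x#5:2@96 #7x#6:3@96 #7x#3:1@99; bids=[#7:1@105] asks=[-]
After op 8 cancel(order #7): fills=none; bids=[-] asks=[-]
After op 9 [order #8] limit_buy(price=103, qty=7): fills=none; bids=[#8:7@103] asks=[-]

Answer: BIDS (highest first):
  #8: 7@103
ASKS (lowest first):
  (empty)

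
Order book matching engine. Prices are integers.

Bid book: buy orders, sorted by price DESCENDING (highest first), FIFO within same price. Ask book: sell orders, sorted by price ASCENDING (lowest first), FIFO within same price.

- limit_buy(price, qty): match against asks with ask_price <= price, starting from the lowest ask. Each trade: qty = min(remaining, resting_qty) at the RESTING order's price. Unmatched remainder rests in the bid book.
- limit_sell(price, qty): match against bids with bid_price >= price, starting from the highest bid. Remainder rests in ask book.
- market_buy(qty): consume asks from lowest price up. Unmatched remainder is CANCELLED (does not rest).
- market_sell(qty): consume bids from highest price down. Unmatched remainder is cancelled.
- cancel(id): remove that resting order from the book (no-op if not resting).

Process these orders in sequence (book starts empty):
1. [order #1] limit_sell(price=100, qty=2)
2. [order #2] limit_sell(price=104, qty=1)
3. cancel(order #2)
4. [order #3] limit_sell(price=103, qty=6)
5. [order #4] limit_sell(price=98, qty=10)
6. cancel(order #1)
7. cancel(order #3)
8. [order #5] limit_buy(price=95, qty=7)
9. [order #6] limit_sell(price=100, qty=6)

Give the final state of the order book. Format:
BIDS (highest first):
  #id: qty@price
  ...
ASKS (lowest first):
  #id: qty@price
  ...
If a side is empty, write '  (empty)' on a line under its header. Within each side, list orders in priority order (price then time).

After op 1 [order #1] limit_sell(price=100, qty=2): fills=none; bids=[-] asks=[#1:2@100]
After op 2 [order #2] limit_sell(price=104, qty=1): fills=none; bids=[-] asks=[#1:2@100 #2:1@104]
After op 3 cancel(order #2): fills=none; bids=[-] asks=[#1:2@100]
After op 4 [order #3] limit_sell(price=103, qty=6): fills=none; bids=[-] asks=[#1:2@100 #3:6@103]
After op 5 [order #4] limit_sell(price=98, qty=10): fills=none; bids=[-] asks=[#4:10@98 #1:2@100 #3:6@103]
After op 6 cancel(order #1): fills=none; bids=[-] asks=[#4:10@98 #3:6@103]
After op 7 cancel(order #3): fills=none; bids=[-] asks=[#4:10@98]
After op 8 [order #5] limit_buy(price=95, qty=7): fills=none; bids=[#5:7@95] asks=[#4:10@98]
After op 9 [order #6] limit_sell(price=100, qty=6): fills=none; bids=[#5:7@95] asks=[#4:10@98 #6:6@100]

Answer: BIDS (highest first):
  #5: 7@95
ASKS (lowest first):
  #4: 10@98
  #6: 6@100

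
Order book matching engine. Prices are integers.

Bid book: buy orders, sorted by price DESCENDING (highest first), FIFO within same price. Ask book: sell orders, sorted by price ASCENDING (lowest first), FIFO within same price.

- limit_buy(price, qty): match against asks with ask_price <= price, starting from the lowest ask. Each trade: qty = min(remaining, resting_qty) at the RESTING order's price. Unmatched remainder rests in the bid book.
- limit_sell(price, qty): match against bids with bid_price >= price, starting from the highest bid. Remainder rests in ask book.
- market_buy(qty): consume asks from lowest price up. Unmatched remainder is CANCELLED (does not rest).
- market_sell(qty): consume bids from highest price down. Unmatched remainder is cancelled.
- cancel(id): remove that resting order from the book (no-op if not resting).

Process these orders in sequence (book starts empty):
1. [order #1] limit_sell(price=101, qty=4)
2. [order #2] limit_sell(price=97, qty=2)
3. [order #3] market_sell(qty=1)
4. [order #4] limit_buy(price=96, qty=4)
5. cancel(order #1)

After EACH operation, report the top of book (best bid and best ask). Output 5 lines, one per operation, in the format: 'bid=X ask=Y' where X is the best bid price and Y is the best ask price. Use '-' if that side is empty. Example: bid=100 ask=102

After op 1 [order #1] limit_sell(price=101, qty=4): fills=none; bids=[-] asks=[#1:4@101]
After op 2 [order #2] limit_sell(price=97, qty=2): fills=none; bids=[-] asks=[#2:2@97 #1:4@101]
After op 3 [order #3] market_sell(qty=1): fills=none; bids=[-] asks=[#2:2@97 #1:4@101]
After op 4 [order #4] limit_buy(price=96, qty=4): fills=none; bids=[#4:4@96] asks=[#2:2@97 #1:4@101]
After op 5 cancel(order #1): fills=none; bids=[#4:4@96] asks=[#2:2@97]

Answer: bid=- ask=101
bid=- ask=97
bid=- ask=97
bid=96 ask=97
bid=96 ask=97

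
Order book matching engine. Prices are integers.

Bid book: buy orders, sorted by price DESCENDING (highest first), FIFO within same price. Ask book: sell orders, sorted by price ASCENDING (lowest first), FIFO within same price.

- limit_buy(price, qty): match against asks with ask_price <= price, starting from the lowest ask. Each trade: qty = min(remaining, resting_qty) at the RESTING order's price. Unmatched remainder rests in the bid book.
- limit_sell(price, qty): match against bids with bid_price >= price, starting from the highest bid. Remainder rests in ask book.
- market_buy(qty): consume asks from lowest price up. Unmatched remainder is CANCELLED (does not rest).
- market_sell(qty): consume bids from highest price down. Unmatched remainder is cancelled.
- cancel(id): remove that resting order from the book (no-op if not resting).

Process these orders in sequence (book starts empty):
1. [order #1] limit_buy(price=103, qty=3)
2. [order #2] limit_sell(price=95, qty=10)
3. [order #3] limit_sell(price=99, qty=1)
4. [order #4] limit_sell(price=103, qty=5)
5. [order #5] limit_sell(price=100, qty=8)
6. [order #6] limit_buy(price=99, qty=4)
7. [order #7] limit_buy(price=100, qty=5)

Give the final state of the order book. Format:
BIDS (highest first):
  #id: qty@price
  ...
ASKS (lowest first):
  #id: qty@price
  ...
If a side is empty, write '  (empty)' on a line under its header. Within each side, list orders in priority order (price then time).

Answer: BIDS (highest first):
  (empty)
ASKS (lowest first):
  #5: 7@100
  #4: 5@103

Derivation:
After op 1 [order #1] limit_buy(price=103, qty=3): fills=none; bids=[#1:3@103] asks=[-]
After op 2 [order #2] limit_sell(price=95, qty=10): fills=#1x#2:3@103; bids=[-] asks=[#2:7@95]
After op 3 [order #3] limit_sell(price=99, qty=1): fills=none; bids=[-] asks=[#2:7@95 #3:1@99]
After op 4 [order #4] limit_sell(price=103, qty=5): fills=none; bids=[-] asks=[#2:7@95 #3:1@99 #4:5@103]
After op 5 [order #5] limit_sell(price=100, qty=8): fills=none; bids=[-] asks=[#2:7@95 #3:1@99 #5:8@100 #4:5@103]
After op 6 [order #6] limit_buy(price=99, qty=4): fills=#6x#2:4@95; bids=[-] asks=[#2:3@95 #3:1@99 #5:8@100 #4:5@103]
After op 7 [order #7] limit_buy(price=100, qty=5): fills=#7x#2:3@95 #7x#3:1@99 #7x#5:1@100; bids=[-] asks=[#5:7@100 #4:5@103]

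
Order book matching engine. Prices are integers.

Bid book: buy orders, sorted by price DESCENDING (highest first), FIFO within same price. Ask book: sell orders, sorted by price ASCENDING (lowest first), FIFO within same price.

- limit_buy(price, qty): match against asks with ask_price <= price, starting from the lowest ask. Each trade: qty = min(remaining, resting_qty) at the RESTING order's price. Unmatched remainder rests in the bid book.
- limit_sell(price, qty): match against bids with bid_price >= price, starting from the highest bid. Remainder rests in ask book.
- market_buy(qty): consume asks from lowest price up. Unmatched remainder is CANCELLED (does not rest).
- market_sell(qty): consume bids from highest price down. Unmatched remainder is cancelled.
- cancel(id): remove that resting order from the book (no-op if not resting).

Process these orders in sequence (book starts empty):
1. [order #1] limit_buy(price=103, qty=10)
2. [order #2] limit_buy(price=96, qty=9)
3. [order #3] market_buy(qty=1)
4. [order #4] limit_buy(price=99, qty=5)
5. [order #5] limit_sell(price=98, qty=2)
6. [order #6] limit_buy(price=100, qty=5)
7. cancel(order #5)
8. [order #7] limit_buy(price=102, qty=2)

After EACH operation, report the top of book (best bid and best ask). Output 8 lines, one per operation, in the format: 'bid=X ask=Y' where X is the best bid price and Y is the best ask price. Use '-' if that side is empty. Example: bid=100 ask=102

Answer: bid=103 ask=-
bid=103 ask=-
bid=103 ask=-
bid=103 ask=-
bid=103 ask=-
bid=103 ask=-
bid=103 ask=-
bid=103 ask=-

Derivation:
After op 1 [order #1] limit_buy(price=103, qty=10): fills=none; bids=[#1:10@103] asks=[-]
After op 2 [order #2] limit_buy(price=96, qty=9): fills=none; bids=[#1:10@103 #2:9@96] asks=[-]
After op 3 [order #3] market_buy(qty=1): fills=none; bids=[#1:10@103 #2:9@96] asks=[-]
After op 4 [order #4] limit_buy(price=99, qty=5): fills=none; bids=[#1:10@103 #4:5@99 #2:9@96] asks=[-]
After op 5 [order #5] limit_sell(price=98, qty=2): fills=#1x#5:2@103; bids=[#1:8@103 #4:5@99 #2:9@96] asks=[-]
After op 6 [order #6] limit_buy(price=100, qty=5): fills=none; bids=[#1:8@103 #6:5@100 #4:5@99 #2:9@96] asks=[-]
After op 7 cancel(order #5): fills=none; bids=[#1:8@103 #6:5@100 #4:5@99 #2:9@96] asks=[-]
After op 8 [order #7] limit_buy(price=102, qty=2): fills=none; bids=[#1:8@103 #7:2@102 #6:5@100 #4:5@99 #2:9@96] asks=[-]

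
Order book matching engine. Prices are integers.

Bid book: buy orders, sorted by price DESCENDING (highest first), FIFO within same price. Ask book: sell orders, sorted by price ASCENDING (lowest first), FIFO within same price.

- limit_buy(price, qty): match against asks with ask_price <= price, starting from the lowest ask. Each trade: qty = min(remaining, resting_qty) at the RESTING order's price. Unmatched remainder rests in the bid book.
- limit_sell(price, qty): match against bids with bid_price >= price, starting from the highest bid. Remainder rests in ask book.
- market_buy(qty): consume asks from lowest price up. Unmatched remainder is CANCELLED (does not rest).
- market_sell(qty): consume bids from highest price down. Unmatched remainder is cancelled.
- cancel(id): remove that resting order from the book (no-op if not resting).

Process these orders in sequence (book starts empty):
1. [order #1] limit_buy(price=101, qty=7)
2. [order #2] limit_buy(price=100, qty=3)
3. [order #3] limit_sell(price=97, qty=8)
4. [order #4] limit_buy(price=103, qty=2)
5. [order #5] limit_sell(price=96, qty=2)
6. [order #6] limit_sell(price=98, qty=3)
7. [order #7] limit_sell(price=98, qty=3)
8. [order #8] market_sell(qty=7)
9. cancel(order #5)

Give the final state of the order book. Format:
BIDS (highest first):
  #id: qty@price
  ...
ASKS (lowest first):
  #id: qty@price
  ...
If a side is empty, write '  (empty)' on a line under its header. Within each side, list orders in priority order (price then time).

Answer: BIDS (highest first):
  (empty)
ASKS (lowest first):
  #6: 1@98
  #7: 3@98

Derivation:
After op 1 [order #1] limit_buy(price=101, qty=7): fills=none; bids=[#1:7@101] asks=[-]
After op 2 [order #2] limit_buy(price=100, qty=3): fills=none; bids=[#1:7@101 #2:3@100] asks=[-]
After op 3 [order #3] limit_sell(price=97, qty=8): fills=#1x#3:7@101 #2x#3:1@100; bids=[#2:2@100] asks=[-]
After op 4 [order #4] limit_buy(price=103, qty=2): fills=none; bids=[#4:2@103 #2:2@100] asks=[-]
After op 5 [order #5] limit_sell(price=96, qty=2): fills=#4x#5:2@103; bids=[#2:2@100] asks=[-]
After op 6 [order #6] limit_sell(price=98, qty=3): fills=#2x#6:2@100; bids=[-] asks=[#6:1@98]
After op 7 [order #7] limit_sell(price=98, qty=3): fills=none; bids=[-] asks=[#6:1@98 #7:3@98]
After op 8 [order #8] market_sell(qty=7): fills=none; bids=[-] asks=[#6:1@98 #7:3@98]
After op 9 cancel(order #5): fills=none; bids=[-] asks=[#6:1@98 #7:3@98]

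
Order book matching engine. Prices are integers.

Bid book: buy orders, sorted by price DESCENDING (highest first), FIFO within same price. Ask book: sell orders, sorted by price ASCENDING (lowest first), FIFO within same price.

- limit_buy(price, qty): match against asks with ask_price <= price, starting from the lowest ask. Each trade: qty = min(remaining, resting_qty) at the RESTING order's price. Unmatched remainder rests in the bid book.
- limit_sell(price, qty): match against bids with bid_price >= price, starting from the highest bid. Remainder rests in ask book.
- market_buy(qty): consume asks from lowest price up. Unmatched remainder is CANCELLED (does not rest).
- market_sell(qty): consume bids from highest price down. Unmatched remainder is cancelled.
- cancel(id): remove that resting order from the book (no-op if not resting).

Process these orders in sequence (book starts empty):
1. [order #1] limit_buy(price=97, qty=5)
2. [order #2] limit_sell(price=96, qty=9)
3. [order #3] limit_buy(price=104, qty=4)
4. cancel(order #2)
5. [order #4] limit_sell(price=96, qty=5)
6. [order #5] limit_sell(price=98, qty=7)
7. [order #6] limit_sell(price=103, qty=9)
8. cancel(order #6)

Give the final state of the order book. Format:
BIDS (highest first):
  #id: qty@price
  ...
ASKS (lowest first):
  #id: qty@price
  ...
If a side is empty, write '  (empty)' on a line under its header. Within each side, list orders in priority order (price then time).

After op 1 [order #1] limit_buy(price=97, qty=5): fills=none; bids=[#1:5@97] asks=[-]
After op 2 [order #2] limit_sell(price=96, qty=9): fills=#1x#2:5@97; bids=[-] asks=[#2:4@96]
After op 3 [order #3] limit_buy(price=104, qty=4): fills=#3x#2:4@96; bids=[-] asks=[-]
After op 4 cancel(order #2): fills=none; bids=[-] asks=[-]
After op 5 [order #4] limit_sell(price=96, qty=5): fills=none; bids=[-] asks=[#4:5@96]
After op 6 [order #5] limit_sell(price=98, qty=7): fills=none; bids=[-] asks=[#4:5@96 #5:7@98]
After op 7 [order #6] limit_sell(price=103, qty=9): fills=none; bids=[-] asks=[#4:5@96 #5:7@98 #6:9@103]
After op 8 cancel(order #6): fills=none; bids=[-] asks=[#4:5@96 #5:7@98]

Answer: BIDS (highest first):
  (empty)
ASKS (lowest first):
  #4: 5@96
  #5: 7@98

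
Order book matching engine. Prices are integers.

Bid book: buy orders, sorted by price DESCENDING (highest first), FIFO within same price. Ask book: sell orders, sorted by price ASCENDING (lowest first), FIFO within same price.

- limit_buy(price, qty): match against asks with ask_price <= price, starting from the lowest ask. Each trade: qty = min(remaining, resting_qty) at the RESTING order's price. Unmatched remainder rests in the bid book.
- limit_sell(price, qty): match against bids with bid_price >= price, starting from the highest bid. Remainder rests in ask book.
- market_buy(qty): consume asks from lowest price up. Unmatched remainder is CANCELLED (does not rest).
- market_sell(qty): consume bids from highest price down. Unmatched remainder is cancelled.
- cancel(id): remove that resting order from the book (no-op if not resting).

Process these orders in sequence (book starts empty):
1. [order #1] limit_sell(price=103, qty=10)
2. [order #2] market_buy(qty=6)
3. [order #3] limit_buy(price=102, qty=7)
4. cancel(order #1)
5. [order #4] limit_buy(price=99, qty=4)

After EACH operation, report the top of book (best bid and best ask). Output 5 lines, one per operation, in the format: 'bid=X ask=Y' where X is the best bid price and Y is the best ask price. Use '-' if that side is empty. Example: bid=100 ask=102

After op 1 [order #1] limit_sell(price=103, qty=10): fills=none; bids=[-] asks=[#1:10@103]
After op 2 [order #2] market_buy(qty=6): fills=#2x#1:6@103; bids=[-] asks=[#1:4@103]
After op 3 [order #3] limit_buy(price=102, qty=7): fills=none; bids=[#3:7@102] asks=[#1:4@103]
After op 4 cancel(order #1): fills=none; bids=[#3:7@102] asks=[-]
After op 5 [order #4] limit_buy(price=99, qty=4): fills=none; bids=[#3:7@102 #4:4@99] asks=[-]

Answer: bid=- ask=103
bid=- ask=103
bid=102 ask=103
bid=102 ask=-
bid=102 ask=-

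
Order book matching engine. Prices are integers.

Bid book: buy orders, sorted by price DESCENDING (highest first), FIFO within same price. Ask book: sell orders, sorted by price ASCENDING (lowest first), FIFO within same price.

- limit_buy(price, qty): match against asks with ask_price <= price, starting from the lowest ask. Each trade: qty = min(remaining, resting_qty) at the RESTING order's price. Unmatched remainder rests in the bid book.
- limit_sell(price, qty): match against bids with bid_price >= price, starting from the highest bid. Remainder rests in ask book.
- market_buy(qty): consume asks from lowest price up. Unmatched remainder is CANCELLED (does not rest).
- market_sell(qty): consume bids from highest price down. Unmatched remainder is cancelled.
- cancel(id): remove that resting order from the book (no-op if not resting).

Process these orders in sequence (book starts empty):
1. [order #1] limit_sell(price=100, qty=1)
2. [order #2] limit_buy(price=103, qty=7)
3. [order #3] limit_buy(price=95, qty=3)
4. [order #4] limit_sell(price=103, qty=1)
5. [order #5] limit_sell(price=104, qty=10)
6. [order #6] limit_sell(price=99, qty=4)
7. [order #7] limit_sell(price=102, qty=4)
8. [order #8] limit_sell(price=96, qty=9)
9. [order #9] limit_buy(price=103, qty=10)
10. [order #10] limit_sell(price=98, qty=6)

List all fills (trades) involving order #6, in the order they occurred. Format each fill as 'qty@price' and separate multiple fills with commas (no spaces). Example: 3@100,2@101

Answer: 4@103

Derivation:
After op 1 [order #1] limit_sell(price=100, qty=1): fills=none; bids=[-] asks=[#1:1@100]
After op 2 [order #2] limit_buy(price=103, qty=7): fills=#2x#1:1@100; bids=[#2:6@103] asks=[-]
After op 3 [order #3] limit_buy(price=95, qty=3): fills=none; bids=[#2:6@103 #3:3@95] asks=[-]
After op 4 [order #4] limit_sell(price=103, qty=1): fills=#2x#4:1@103; bids=[#2:5@103 #3:3@95] asks=[-]
After op 5 [order #5] limit_sell(price=104, qty=10): fills=none; bids=[#2:5@103 #3:3@95] asks=[#5:10@104]
After op 6 [order #6] limit_sell(price=99, qty=4): fills=#2x#6:4@103; bids=[#2:1@103 #3:3@95] asks=[#5:10@104]
After op 7 [order #7] limit_sell(price=102, qty=4): fills=#2x#7:1@103; bids=[#3:3@95] asks=[#7:3@102 #5:10@104]
After op 8 [order #8] limit_sell(price=96, qty=9): fills=none; bids=[#3:3@95] asks=[#8:9@96 #7:3@102 #5:10@104]
After op 9 [order #9] limit_buy(price=103, qty=10): fills=#9x#8:9@96 #9x#7:1@102; bids=[#3:3@95] asks=[#7:2@102 #5:10@104]
After op 10 [order #10] limit_sell(price=98, qty=6): fills=none; bids=[#3:3@95] asks=[#10:6@98 #7:2@102 #5:10@104]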